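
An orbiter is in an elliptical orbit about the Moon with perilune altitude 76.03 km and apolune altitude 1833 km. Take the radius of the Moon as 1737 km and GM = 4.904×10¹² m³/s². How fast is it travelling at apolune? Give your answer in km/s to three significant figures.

v ≈ 0.962 km/s

r_p = 1737 + 76.03 = 1813.0 km = 1.8130×10⁶ m.
r_a = 1737 + 1833 = 3570.0 km = 3.5700×10⁶ m.
Semi-major axis a = (r_p + r_a)/2 = 2691.5 km = 2.692×10⁶ m.
Vis-viva: v² = μ(2/r − 1/a) = 4.904×10¹² × (5.602×10⁻⁷ − 3.715×10⁻⁷) = 9.253×10⁵ m²/s².
v = 961.9 m/s = 0.9619 km/s.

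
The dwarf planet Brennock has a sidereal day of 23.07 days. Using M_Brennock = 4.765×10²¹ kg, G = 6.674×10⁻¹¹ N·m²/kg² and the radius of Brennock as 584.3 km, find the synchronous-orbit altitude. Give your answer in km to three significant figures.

h_sync ≈ 31200 km

μ = GM = 6.674×10⁻¹¹ × 4.765×10²¹ = 3.180×10¹¹ m³/s².
T = 23.07 days = 1.993×10⁶ s.
A synchronous orbit has period T, so by Kepler's third law a = (μT²/4π²)^(1/3).
μT²/4π² = 3.180×10¹¹ × (1.993×10⁶)² / 39.48 = 3.200×10²² m³.
a = 3.175×10⁷ m = 31750 km.
Altitude h = a − R = 31750 − 584.3 = 31165 km.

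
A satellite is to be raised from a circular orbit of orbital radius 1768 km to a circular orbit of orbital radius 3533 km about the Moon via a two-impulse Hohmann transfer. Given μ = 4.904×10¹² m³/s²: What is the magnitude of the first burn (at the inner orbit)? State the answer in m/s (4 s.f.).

r₁ = 1768 km = 1.768×10⁶ m.
r₂ = 3533 km = 3.533×10⁶ m.
Transfer ellipse a_t = (r₁ + r₂)/2 = 2.650×10⁶ m.
At r₁: circular v_c1 = √(μ/r₁) = 1665 m/s; transfer-perilune v_p = √[μ(2/r₁ − 1/a_t)] = 1923 m/s.
Δv₁ = v_p − v_c1 = 257.4 m/s.

Δv ≈ 257.4 m/s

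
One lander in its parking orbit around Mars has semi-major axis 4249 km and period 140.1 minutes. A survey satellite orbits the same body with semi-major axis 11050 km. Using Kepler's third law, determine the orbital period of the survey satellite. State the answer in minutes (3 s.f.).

T₂ ≈ 588 minutes

Kepler's third law: T² ∝ a³, so T₂ = T₁ (a₂/a₁)^(3/2).
a₂/a₁ = 2.601, (a₂/a₁)^(3/2) = 4.194.
T₂ = 140.1 × 4.194 = 587.6 minutes.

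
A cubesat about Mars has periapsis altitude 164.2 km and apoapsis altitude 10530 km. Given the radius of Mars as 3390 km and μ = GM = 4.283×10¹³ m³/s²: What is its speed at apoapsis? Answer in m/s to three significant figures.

v ≈ 1120 m/s

r_p = 3390 + 164.2 = 3554.2 km = 3.5542×10⁶ m.
r_a = 3390 + 10530 = 13920 km = 1.3920×10⁷ m.
Semi-major axis a = (r_p + r_a)/2 = 8737.1 km = 8.737×10⁶ m.
Vis-viva: v² = μ(2/r − 1/a) = 4.283×10¹³ × (1.437×10⁻⁷ − 1.145×10⁻⁷) = 1.252×10⁶ m²/s².
v = 1119 m/s.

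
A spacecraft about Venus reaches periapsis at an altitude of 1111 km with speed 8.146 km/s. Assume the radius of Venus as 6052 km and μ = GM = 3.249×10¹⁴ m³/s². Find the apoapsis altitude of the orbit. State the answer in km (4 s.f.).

apoapsis altitude ≈ 13460 km

r_p = 6052 + 1111 = 7163.0 km = 7.163×10⁶ m.
Specific energy ε = v²/2 − μ/r = -1.218×10⁷ J/kg, so a = −μ/(2ε) = 1.334×10⁷ m.
The apsides satisfy r_p + r_a = 2a, so the apoapsis radius is 2a − r_p = 1.951×10⁷ m = 19513 km.
Apoapsis altitude = 19513 − 6052 = 13461 km.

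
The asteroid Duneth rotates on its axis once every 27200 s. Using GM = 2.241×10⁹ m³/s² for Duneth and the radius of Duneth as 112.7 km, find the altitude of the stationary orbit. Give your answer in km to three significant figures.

h_sync ≈ 235 km

A synchronous orbit has period T, so by Kepler's third law a = (μT²/4π²)^(1/3).
μT²/4π² = 2.241×10⁹ × (2.720×10⁴)² / 39.48 = 4.200×10¹⁶ m³.
a = 3.476×10⁵ m = 347.59 km.
Altitude h = a − R = 347.59 − 112.7 = 234.89 km.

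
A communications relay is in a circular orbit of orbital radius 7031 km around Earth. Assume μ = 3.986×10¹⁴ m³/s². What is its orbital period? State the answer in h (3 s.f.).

T ≈ 1.63 h

r = 7031 km = 7.031×10⁶ m.
Kepler's third law: T = 2π√(r³/μ) = 2π√((7.031×10⁶)³ / 3.986×10¹⁴).
r³/μ = 8.720×10⁵ s², so T = 2π × 9.338×10² = 5.867×10³ s.
Converting: 5.867×10³ s ÷ 3600 = 1.630 h.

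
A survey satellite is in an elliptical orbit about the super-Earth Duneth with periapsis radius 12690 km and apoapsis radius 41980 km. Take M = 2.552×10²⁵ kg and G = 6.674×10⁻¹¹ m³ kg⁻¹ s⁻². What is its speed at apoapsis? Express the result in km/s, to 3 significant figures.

v ≈ 4.34 km/s

μ = GM = 6.674×10⁻¹¹ × 2.552×10²⁵ = 1.703×10¹⁵ m³/s².
Semi-major axis a = (r_p + r_a)/2 = 27335 km = 2.734×10⁷ m.
Vis-viva: v² = μ(2/r − 1/a) = 1.703×10¹⁵ × (4.764×10⁻⁸ − 3.658×10⁻⁸) = 1.884×10⁷ m²/s².
v = 4340 m/s = 4.340 km/s.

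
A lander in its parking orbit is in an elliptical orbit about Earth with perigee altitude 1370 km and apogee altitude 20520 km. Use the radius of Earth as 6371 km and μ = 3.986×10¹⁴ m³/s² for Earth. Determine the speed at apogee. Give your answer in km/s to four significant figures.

r_p = 6371 + 1370 = 7741.0 km = 7.7410×10⁶ m.
r_a = 6371 + 20520 = 26891 km = 2.6891×10⁷ m.
Semi-major axis a = (r_p + r_a)/2 = 17316 km = 1.732×10⁷ m.
Vis-viva: v² = μ(2/r − 1/a) = 3.986×10¹⁴ × (7.437×10⁻⁸ − 5.775×10⁻⁸) = 6.626×10⁶ m²/s².
v = 2574 m/s = 2.574 km/s.

v ≈ 2.574 km/s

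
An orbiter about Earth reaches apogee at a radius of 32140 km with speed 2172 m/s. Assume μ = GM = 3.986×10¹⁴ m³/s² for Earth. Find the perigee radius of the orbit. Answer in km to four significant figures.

r_a = 3.214×10⁷ m.
Specific energy ε = v²/2 − μ/r = -1.004×10⁷ J/kg, so a = −μ/(2ε) = 1.984×10⁷ m.
The apsides satisfy r_p + r_a = 2a, so the perigee radius is 2a − r_a = 7.549×10⁶ m = 7548.5 km.

perigee radius ≈ 7549 km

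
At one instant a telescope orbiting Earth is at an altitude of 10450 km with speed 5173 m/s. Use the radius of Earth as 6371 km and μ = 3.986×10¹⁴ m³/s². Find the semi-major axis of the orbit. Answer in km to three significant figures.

a ≈ 19300 km

r = 6371 + 10450 = 16821 km = 1.682×10⁷ m.
Specific orbital energy ε = v²/2 − μ/r = (5173)²/2 − 3.986×10¹⁴/1.682×10⁷ = -1.032×10⁷ J/kg.
Since ε = −μ/(2a), a = −μ/(2ε) = 1.932×10⁷ m = 19318 km.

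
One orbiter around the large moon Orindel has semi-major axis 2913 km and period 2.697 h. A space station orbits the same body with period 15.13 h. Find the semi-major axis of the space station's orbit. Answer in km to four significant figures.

a₂ ≈ 9197 km

Kepler's third law: a³ ∝ T², so a₂ = a₁ (T₂/T₁)^(2/3).
T₂/T₁ = 5.610, (T₂/T₁)^(2/3) = 3.157.
a₂ = 2913 × 3.157 = 9197 km.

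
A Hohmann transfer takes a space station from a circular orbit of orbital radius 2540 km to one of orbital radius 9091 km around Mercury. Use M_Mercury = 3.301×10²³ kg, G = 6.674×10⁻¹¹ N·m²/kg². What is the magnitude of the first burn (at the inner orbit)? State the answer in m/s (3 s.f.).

Δv ≈ 737 m/s

μ = GM = 6.674×10⁻¹¹ × 3.301×10²³ = 2.203×10¹³ m³/s².
r₁ = 2540 km = 2.540×10⁶ m.
r₂ = 9091 km = 9.091×10⁶ m.
Transfer ellipse a_t = (r₁ + r₂)/2 = 5.816×10⁶ m.
At r₁: circular v_c1 = √(μ/r₁) = 2945 m/s; transfer-periherm v_p = √[μ(2/r₁ − 1/a_t)] = 3682 m/s.
Δv₁ = v_p − v_c1 = 737.1 m/s.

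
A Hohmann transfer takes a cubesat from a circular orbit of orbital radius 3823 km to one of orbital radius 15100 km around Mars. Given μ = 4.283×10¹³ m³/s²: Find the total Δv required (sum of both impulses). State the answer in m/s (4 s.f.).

Δv_total ≈ 1495 m/s

r₁ = 3823 km = 3.823×10⁶ m.
r₂ = 15100 km = 1.510×10⁷ m.
Transfer ellipse a_t = (r₁ + r₂)/2 = 9.462×10⁶ m.
At r₁: circular v_c1 = √(μ/r₁) = 3347 m/s; transfer-periapsis v_p = √[μ(2/r₁ − 1/a_t)] = 4228 m/s.
Δv₁ = v_p − v_c1 = 881.3 m/s.
At r₂: circular v_c2 = √(μ/r₂) = 1684 m/s; transfer-apoapsis v_a = √[μ(2/r₂ − 1/a_t)] = 1071 m/s.
Δv₂ = v_c2 − v_a = 613.6 m/s.
Total Δv = Δv₁ + Δv₂ = 1495 m/s.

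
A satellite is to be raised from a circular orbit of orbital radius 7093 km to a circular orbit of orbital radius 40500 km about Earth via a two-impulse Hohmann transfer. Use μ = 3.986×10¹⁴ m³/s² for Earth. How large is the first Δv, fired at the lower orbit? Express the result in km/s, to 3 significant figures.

r₁ = 7093 km = 7.093×10⁶ m.
r₂ = 40500 km = 4.050×10⁷ m.
Transfer ellipse a_t = (r₁ + r₂)/2 = 2.380×10⁷ m.
At r₁: circular v_c1 = √(μ/r₁) = 7496 m/s; transfer-perigee v_p = √[μ(2/r₁ − 1/a_t)] = 9780 m/s.
Δv₁ = v_p − v_c1 = 2283 m/s.
= 2.283 km/s.

Δv ≈ 2.28 km/s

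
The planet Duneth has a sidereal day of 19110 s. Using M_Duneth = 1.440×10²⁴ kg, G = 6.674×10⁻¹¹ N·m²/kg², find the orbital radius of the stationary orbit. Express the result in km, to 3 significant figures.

μ = GM = 6.674×10⁻¹¹ × 1.440×10²⁴ = 9.611×10¹³ m³/s².
A synchronous orbit has period T, so by Kepler's third law a = (μT²/4π²)^(1/3).
μT²/4π² = 9.611×10¹³ × (1.911×10⁴)² / 39.48 = 8.890×10²⁰ m³.
a = 9.615×10⁶ m = 9615.5 km.

r_sync ≈ 9620 km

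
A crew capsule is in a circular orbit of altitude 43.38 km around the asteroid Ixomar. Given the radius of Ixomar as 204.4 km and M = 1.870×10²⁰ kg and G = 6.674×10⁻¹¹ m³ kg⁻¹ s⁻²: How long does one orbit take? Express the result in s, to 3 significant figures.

μ = GM = 6.674×10⁻¹¹ × 1.870×10²⁰ = 1.248×10¹⁰ m³/s².
r = 204.4 + 43.38 = 247.78 km = 2.4778×10⁵ m.
Kepler's third law: T = 2π√(r³/μ) = 2π√((2.478×10⁵)³ / 1.248×10¹⁰).
r³/μ = 1.219×10⁶ s², so T = 2π × 1.104×10³ = 6.937×10³ s.

T ≈ 6940 s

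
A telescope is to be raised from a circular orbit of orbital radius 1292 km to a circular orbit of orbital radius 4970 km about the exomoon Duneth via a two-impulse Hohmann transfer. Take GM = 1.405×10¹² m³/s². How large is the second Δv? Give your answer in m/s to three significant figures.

Δv ≈ 190 m/s

r₁ = 1292 km = 1.292×10⁶ m.
r₂ = 4970 km = 4.970×10⁶ m.
Transfer ellipse a_t = (r₁ + r₂)/2 = 3.131×10⁶ m.
At r₁: circular v_c1 = √(μ/r₁) = 1043 m/s; transfer-periapsis v_p = √[μ(2/r₁ − 1/a_t)] = 1314 m/s.
At r₂: circular v_c2 = √(μ/r₂) = 531.7 m/s; transfer-apoapsis v_a = √[μ(2/r₂ − 1/a_t)] = 341.5 m/s.
Δv₂ = v_c2 − v_a = 190.1 m/s.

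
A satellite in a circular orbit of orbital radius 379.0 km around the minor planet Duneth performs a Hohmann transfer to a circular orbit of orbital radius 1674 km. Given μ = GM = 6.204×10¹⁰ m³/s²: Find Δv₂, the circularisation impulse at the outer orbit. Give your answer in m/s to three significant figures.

Δv ≈ 75.5 m/s

r₁ = 379.0 km = 3.790×10⁵ m.
r₂ = 1674 km = 1.674×10⁶ m.
Transfer ellipse a_t = (r₁ + r₂)/2 = 1.026×10⁶ m.
At r₁: circular v_c1 = √(μ/r₁) = 404.6 m/s; transfer-periapsis v_p = √[μ(2/r₁ − 1/a_t)] = 516.7 m/s.
At r₂: circular v_c2 = √(μ/r₂) = 192.5 m/s; transfer-apoapsis v_a = √[μ(2/r₂ − 1/a_t)] = 117.0 m/s.
Δv₂ = v_c2 − v_a = 75.54 m/s.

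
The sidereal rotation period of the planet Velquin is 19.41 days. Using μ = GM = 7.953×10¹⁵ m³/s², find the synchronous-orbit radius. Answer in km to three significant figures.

T = 19.41 days = 1.677×10⁶ s.
A synchronous orbit has period T, so by Kepler's third law a = (μT²/4π²)^(1/3).
μT²/4π² = 7.953×10¹⁵ × (1.677×10⁶)² / 39.48 = 5.666×10²⁶ m³.
a = 8.275×10⁸ m = 8.2747×10⁵ km.

r_sync ≈ 8.27×10⁵ km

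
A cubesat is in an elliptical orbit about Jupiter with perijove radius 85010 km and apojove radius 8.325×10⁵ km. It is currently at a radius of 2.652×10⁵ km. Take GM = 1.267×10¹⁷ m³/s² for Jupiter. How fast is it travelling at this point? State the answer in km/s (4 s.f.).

Semi-major axis a = (r_p + r_a)/2 = 4.5876×10⁵ km = 4.588×10⁸ m.
Vis-viva: v² = μ(2/r − 1/a) = 1.267×10¹⁷ × (7.541×10⁻⁹ − 2.180×10⁻⁹) = 6.793×10⁸ m²/s².
v = 26060 m/s = 26.06 km/s.

v ≈ 26.06 km/s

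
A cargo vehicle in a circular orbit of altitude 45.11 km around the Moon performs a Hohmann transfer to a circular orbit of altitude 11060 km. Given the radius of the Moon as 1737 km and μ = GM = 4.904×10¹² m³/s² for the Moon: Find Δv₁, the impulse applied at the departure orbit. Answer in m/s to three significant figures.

r₁ = 1737 + 45.11 = 1782.1 km = 1.7821×10⁶ m.
r₂ = 1737 + 11060 = 12797 km = 1.2797×10⁷ m.
Transfer ellipse a_t = (r₁ + r₂)/2 = 7.290×10⁶ m.
At r₁: circular v_c1 = √(μ/r₁) = 1659 m/s; transfer-perilune v_p = √[μ(2/r₁ − 1/a_t)] = 2198 m/s.
Δv₁ = v_p − v_c1 = 539.1 m/s.

Δv ≈ 539 m/s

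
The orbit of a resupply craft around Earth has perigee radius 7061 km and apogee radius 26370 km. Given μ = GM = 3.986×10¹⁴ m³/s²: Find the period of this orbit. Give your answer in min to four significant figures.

T ≈ 358.5 min

Semi-major axis a = (r_p + r_a)/2 = (7061.0 + 26370)/2 = 16716 km = 1.672×10⁷ m.
By Kepler's third law T = 2π√(a³/μ) = 2π × 3.423×10³ = 2.151×10⁴ s.
= 358.5 min.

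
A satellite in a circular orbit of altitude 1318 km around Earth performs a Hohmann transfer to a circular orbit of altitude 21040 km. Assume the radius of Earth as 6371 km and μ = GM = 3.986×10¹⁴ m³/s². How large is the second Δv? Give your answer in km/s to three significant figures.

Δv ≈ 1.29 km/s

r₁ = 6371 + 1318 = 7689.0 km = 7.6890×10⁶ m.
r₂ = 6371 + 21040 = 27411 km = 2.7411×10⁷ m.
Transfer ellipse a_t = (r₁ + r₂)/2 = 1.755×10⁷ m.
At r₁: circular v_c1 = √(μ/r₁) = 7200 m/s; transfer-perigee v_p = √[μ(2/r₁ − 1/a_t)] = 8998 m/s.
At r₂: circular v_c2 = √(μ/r₂) = 3813 m/s; transfer-apogee v_a = √[μ(2/r₂ − 1/a_t)] = 2524 m/s.
Δv₂ = v_c2 − v_a = 1289 m/s.
= 1.289 km/s.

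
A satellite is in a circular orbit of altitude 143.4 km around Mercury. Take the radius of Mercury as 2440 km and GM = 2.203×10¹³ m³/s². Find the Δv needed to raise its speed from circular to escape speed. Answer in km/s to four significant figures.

r = 2440 + 143.4 = 2583.4 km = 2.5834×10⁶ m.
Circular speed v_c = √(μ/r) = 2920 m/s.
Escape speed v_esc = √(2μ/r) = √2 × v_c = 4130 m/s.
Δv = v_esc − v_c = 1210 m/s = 1.210 km/s.

Δv ≈ 1.210 km/s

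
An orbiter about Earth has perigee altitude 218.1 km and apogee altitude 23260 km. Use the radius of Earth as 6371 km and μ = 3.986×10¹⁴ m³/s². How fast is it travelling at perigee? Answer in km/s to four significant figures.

r_p = 6371 + 218.1 = 6589.1 km = 6.5891×10⁶ m.
r_a = 6371 + 23260 = 29631 km = 2.9631×10⁷ m.
Semi-major axis a = (r_p + r_a)/2 = 18110 km = 1.811×10⁷ m.
Vis-viva: v² = μ(2/r − 1/a) = 3.986×10¹⁴ × (3.035×10⁻⁷ − 5.522×10⁻⁸) = 9.898×10⁷ m²/s².
v = 9949 m/s = 9.949 km/s.

v ≈ 9.949 km/s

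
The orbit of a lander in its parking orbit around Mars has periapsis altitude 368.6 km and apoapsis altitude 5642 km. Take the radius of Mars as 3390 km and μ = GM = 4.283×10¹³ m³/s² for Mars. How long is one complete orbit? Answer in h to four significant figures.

r_p = 3390 + 368.6 = 3758.6 km = 3.7586×10⁶ m.
r_a = 3390 + 5642 = 9032.0 km = 9.0320×10⁶ m.
Semi-major axis a = (r_p + r_a)/2 = (3758.6 + 9032.0)/2 = 6395.3 km = 6.395×10⁶ m.
By Kepler's third law T = 2π√(a³/μ) = 2π × 2.471×10³ = 1.553×10⁴ s.
= 4.313 h.

T ≈ 4.313 h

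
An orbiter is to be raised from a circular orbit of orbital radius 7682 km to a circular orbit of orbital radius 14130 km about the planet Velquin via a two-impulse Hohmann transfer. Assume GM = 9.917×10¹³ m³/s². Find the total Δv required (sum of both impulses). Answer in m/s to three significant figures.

Δv_total ≈ 923 m/s

r₁ = 7682 km = 7.682×10⁶ m.
r₂ = 14130 km = 1.413×10⁷ m.
Transfer ellipse a_t = (r₁ + r₂)/2 = 1.091×10⁷ m.
At r₁: circular v_c1 = √(μ/r₁) = 3593 m/s; transfer-periapsis v_p = √[μ(2/r₁ − 1/a_t)] = 4090 m/s.
Δv₁ = v_p − v_c1 = 496.7 m/s.
At r₂: circular v_c2 = √(μ/r₂) = 2649 m/s; transfer-apoapsis v_a = √[μ(2/r₂ − 1/a_t)] = 2223 m/s.
Δv₂ = v_c2 − v_a = 425.8 m/s.
Total Δv = Δv₁ + Δv₂ = 922.5 m/s.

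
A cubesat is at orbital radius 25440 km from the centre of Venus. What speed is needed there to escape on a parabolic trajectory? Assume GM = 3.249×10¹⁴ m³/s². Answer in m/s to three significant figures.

r = 25440 km = 2.544×10⁷ m.
Escape speed v_esc = √(2μ/r) = √(2 × 3.249×10¹⁴ / 2.544×10⁷) = √(2.554×10⁷) = 5054 m/s.

v_esc ≈ 5050 m/s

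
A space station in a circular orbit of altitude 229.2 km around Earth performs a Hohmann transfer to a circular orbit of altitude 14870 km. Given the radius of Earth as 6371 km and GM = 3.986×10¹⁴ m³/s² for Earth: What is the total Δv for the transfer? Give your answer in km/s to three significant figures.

Δv_total ≈ 3.18 km/s

r₁ = 6371 + 229.2 = 6600.2 km = 6.6002×10⁶ m.
r₂ = 6371 + 14870 = 21241 km = 2.1241×10⁷ m.
Transfer ellipse a_t = (r₁ + r₂)/2 = 1.392×10⁷ m.
At r₁: circular v_c1 = √(μ/r₁) = 7771 m/s; transfer-perigee v_p = √[μ(2/r₁ − 1/a_t)] = 9599 m/s.
Δv₁ = v_p − v_c1 = 1828 m/s.
At r₂: circular v_c2 = √(μ/r₂) = 4332 m/s; transfer-apogee v_a = √[μ(2/r₂ − 1/a_t)] = 2983 m/s.
Δv₂ = v_c2 − v_a = 1349 m/s.
Total Δv = Δv₁ + Δv₂ = 3177 m/s = 3.177 km/s.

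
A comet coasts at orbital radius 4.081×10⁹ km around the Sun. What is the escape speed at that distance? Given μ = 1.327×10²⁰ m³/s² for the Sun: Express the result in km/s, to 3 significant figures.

v_esc ≈ 8.06 km/s

r = 4.081×10⁹ km = 4.081×10¹² m.
Escape speed v_esc = √(2μ/r) = √(2 × 1.327×10²⁰ / 4.081×10¹²) = √(6.503×10⁷) = 8064 m/s.
= 8.064 km/s.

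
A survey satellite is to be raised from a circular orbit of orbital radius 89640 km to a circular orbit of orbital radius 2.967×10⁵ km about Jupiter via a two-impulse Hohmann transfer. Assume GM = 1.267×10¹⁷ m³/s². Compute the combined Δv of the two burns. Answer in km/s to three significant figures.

r₁ = 89640 km = 8.964×10⁷ m.
r₂ = 2.967×10⁵ km = 2.967×10⁸ m.
Transfer ellipse a_t = (r₁ + r₂)/2 = 1.932×10⁸ m.
At r₁: circular v_c1 = √(μ/r₁) = 37600 m/s; transfer-perijove v_p = √[μ(2/r₁ − 1/a_t)] = 46590 m/s.
Δv₁ = v_p − v_c1 = 8998 m/s.
At r₂: circular v_c2 = √(μ/r₂) = 20660 m/s; transfer-apojove v_a = √[μ(2/r₂ − 1/a_t)] = 14080 m/s.
Δv₂ = v_c2 − v_a = 6588 m/s.
Total Δv = Δv₁ + Δv₂ = 15590 m/s = 15.59 km/s.

Δv_total ≈ 15.6 km/s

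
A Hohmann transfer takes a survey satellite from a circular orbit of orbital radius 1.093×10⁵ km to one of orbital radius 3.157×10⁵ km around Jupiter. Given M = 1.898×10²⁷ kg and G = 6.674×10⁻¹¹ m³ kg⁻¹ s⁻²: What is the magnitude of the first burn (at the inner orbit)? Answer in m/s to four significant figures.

μ = GM = 6.674×10⁻¹¹ × 1.898×10²⁷ = 1.267×10¹⁷ m³/s².
r₁ = 1.093×10⁵ km = 1.093×10⁸ m.
r₂ = 3.157×10⁵ km = 3.157×10⁸ m.
Transfer ellipse a_t = (r₁ + r₂)/2 = 2.125×10⁸ m.
At r₁: circular v_c1 = √(μ/r₁) = 34040 m/s; transfer-perijove v_p = √[μ(2/r₁ − 1/a_t)] = 41490 m/s.
Δv₁ = v_p − v_c1 = 7451 m/s.

Δv ≈ 7451 m/s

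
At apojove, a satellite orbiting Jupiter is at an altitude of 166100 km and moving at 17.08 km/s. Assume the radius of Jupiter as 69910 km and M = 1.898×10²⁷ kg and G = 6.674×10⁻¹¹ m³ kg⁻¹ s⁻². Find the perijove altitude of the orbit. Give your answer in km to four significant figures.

μ = GM = 6.674×10⁻¹¹ × 1.898×10²⁷ = 1.267×10¹⁷ m³/s².
r_a = 69910 + 166100 = 2.3601×10⁵ km = 2.360×10⁸ m.
Specific energy ε = v²/2 − μ/r = -3.909×10⁸ J/kg, so a = −μ/(2ε) = 1.620×10⁸ m.
The apsides satisfy r_p + r_a = 2a, so the perijove radius is 2a − r_a = 8.808×10⁷ m = 88075 km.
Perijove altitude = 88075 − 69910 = 18165 km.

perijove altitude ≈ 18170 km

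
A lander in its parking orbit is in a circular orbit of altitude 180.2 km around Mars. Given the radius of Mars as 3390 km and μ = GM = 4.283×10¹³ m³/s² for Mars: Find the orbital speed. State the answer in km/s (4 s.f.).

r = 3390 + 180.2 = 3570.2 km = 3.5702×10⁶ m.
For a circular orbit v = √(μ/r) = √(4.283×10¹³ / 3.570×10⁶) = √(1.200×10⁷) = 3464 m/s.
That is 3.464 km/s.

v ≈ 3.464 km/s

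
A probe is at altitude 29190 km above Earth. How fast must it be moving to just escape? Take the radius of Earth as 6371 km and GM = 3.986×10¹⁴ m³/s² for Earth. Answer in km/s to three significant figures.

v_esc ≈ 4.73 km/s

r = 6371 + 29190 = 35561 km = 3.5561×10⁷ m.
Escape speed v_esc = √(2μ/r) = √(2 × 3.986×10¹⁴ / 3.556×10⁷) = √(2.242×10⁷) = 4735 m/s.
= 4.735 km/s.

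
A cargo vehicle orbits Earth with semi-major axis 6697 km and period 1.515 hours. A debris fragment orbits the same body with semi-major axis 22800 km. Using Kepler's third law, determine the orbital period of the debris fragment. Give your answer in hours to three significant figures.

Kepler's third law: T² ∝ a³, so T₂ = T₁ (a₂/a₁)^(3/2).
a₂/a₁ = 3.405, (a₂/a₁)^(3/2) = 6.282.
T₂ = 1.515 × 6.282 = 9.517 hours.

T₂ ≈ 9.52 hours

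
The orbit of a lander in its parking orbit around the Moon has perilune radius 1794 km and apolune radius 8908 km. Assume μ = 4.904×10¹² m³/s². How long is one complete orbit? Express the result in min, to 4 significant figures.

T ≈ 585.3 min

Semi-major axis a = (r_p + r_a)/2 = (1794.0 + 8908.0)/2 = 5351.0 km = 5.351×10⁶ m.
By Kepler's third law T = 2π√(a³/μ) = 2π × 5.590×10³ = 3.512×10⁴ s.
= 585.3 min.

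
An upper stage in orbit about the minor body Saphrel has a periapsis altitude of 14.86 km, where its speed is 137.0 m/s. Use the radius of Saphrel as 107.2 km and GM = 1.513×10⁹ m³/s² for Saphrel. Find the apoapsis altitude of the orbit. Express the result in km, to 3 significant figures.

apoapsis altitude ≈ 273 km

r_p = 107.2 + 14.86 = 122.06 km = 1.221×10⁵ m.
Specific energy ε = v²/2 − μ/r = -3.011×10³ J/kg, so a = −μ/(2ε) = 2.512×10⁵ m.
The apsides satisfy r_p + r_a = 2a, so the apoapsis radius is 2a − r_p = 3.804×10⁵ m = 380.42 km.
Apoapsis altitude = 380.42 − 107.2 = 273.22 km.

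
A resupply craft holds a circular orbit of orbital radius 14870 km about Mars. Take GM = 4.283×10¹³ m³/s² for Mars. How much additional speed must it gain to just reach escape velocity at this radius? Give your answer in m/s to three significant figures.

Δv ≈ 703 m/s

r = 14870 km = 1.487×10⁷ m.
Circular speed v_c = √(μ/r) = 1697 m/s.
Escape speed v_esc = √(2μ/r) = √2 × v_c = 2400 m/s.
Δv = v_esc − v_c = 703.0 m/s.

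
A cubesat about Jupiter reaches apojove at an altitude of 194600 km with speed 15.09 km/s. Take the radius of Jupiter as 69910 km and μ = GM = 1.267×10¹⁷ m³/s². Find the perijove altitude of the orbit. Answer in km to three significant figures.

perijove altitude ≈ 12600 km

r_a = 69910 + 194600 = 2.6451×10⁵ km = 2.645×10⁸ m.
Specific energy ε = v²/2 − μ/r = -3.651×10⁸ J/kg, so a = −μ/(2ε) = 1.735×10⁸ m.
The apsides satisfy r_p + r_a = 2a, so the perijove radius is 2a − r_a = 8.248×10⁷ m = 82476 km.
Perijove altitude = 82476 − 69910 = 12566 km.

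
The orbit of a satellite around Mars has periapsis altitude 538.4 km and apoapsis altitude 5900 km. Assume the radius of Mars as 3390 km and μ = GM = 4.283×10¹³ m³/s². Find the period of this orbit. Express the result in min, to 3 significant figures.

T ≈ 272 min

r_p = 3390 + 538.4 = 3928.4 km = 3.9284×10⁶ m.
r_a = 3390 + 5900 = 9290.0 km = 9.2900×10⁶ m.
Semi-major axis a = (r_p + r_a)/2 = (3928.4 + 9290.0)/2 = 6609.2 km = 6.609×10⁶ m.
By Kepler's third law T = 2π√(a³/μ) = 2π × 2.596×10³ = 1.631×10⁴ s.
= 271.9 min.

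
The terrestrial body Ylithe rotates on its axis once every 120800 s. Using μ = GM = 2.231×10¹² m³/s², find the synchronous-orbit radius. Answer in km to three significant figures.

r_sync ≈ 9380 km

A synchronous orbit has period T, so by Kepler's third law a = (μT²/4π²)^(1/3).
μT²/4π² = 2.231×10¹² × (1.208×10⁵)² / 39.48 = 8.247×10²⁰ m³.
a = 9.378×10⁶ m = 9377.6 km.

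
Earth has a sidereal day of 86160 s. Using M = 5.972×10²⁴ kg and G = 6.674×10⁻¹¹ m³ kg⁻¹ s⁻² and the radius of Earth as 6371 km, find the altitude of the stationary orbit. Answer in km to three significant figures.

h_sync ≈ 35800 km

μ = GM = 6.674×10⁻¹¹ × 5.972×10²⁴ = 3.986×10¹⁴ m³/s².
A synchronous orbit has period T, so by Kepler's third law a = (μT²/4π²)^(1/3).
μT²/4π² = 3.986×10¹⁴ × (8.616×10⁴)² / 39.48 = 7.495×10²² m³.
a = 4.216×10⁷ m = 42162 km.
Altitude h = a − R = 42162 − 6371 = 35791 km.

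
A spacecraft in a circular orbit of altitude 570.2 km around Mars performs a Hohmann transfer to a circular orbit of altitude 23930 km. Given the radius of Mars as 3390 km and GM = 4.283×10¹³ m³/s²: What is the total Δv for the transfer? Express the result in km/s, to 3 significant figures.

Δv_total ≈ 1.68 km/s

r₁ = 3390 + 570.2 = 3960.2 km = 3.9602×10⁶ m.
r₂ = 3390 + 23930 = 27320 km = 2.7320×10⁷ m.
Transfer ellipse a_t = (r₁ + r₂)/2 = 1.564×10⁷ m.
At r₁: circular v_c1 = √(μ/r₁) = 3289 m/s; transfer-periapsis v_p = √[μ(2/r₁ − 1/a_t)] = 4346 m/s.
Δv₁ = v_p − v_c1 = 1058 m/s.
At r₂: circular v_c2 = √(μ/r₂) = 1252 m/s; transfer-apoapsis v_a = √[μ(2/r₂ − 1/a_t)] = 630.0 m/s.
Δv₂ = v_c2 − v_a = 622.0 m/s.
Total Δv = Δv₁ + Δv₂ = 1680 m/s = 1.680 km/s.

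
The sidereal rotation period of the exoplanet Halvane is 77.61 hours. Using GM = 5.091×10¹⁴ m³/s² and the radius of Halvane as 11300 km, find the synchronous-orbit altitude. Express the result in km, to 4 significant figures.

T = 77.61 hours = 2.794×10⁵ s.
A synchronous orbit has period T, so by Kepler's third law a = (μT²/4π²)^(1/3).
μT²/4π² = 5.091×10¹⁴ × (2.794×10⁵)² / 39.48 = 1.007×10²⁴ m³.
a = 1.002×10⁸ m = 1.0022×10⁵ km.
Altitude h = a − R = 1.0022×10⁵ − 11300 = 88922 km.

h_sync ≈ 88920 km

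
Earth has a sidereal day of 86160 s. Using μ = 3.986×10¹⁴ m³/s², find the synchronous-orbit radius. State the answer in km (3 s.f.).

r_sync ≈ 42200 km

A synchronous orbit has period T, so by Kepler's third law a = (μT²/4π²)^(1/3).
μT²/4π² = 3.986×10¹⁴ × (8.616×10⁴)² / 39.48 = 7.495×10²² m³.
a = 4.216×10⁷ m = 42163 km.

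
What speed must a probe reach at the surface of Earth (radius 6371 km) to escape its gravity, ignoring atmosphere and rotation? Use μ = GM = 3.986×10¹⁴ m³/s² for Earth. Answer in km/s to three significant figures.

v_esc ≈ 11.2 km/s

r = R = 6.371×10⁶ m.
Escape speed v_esc = √(2μ/r) = √(2 × 3.986×10¹⁴ / 6.371×10⁶) = √(1.251×10⁸) = 11190 m/s.
= 11.19 km/s.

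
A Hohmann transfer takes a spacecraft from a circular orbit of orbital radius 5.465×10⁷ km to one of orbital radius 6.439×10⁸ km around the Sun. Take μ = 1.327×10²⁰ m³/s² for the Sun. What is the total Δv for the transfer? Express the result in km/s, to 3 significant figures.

r₁ = 5.465×10⁷ km = 5.465×10¹⁰ m.
r₂ = 6.439×10⁸ km = 6.439×10¹¹ m.
Transfer ellipse a_t = (r₁ + r₂)/2 = 3.493×10¹¹ m.
At r₁: circular v_c1 = √(μ/r₁) = 49280 m/s; transfer-perihelion v_p = √[μ(2/r₁ − 1/a_t)] = 66910 m/s.
Δv₁ = v_p − v_c1 = 17630 m/s.
At r₂: circular v_c2 = √(μ/r₂) = 14360 m/s; transfer-aphelion v_a = √[μ(2/r₂ − 1/a_t)] = 5679 m/s.
Δv₂ = v_c2 − v_a = 8677 m/s.
Total Δv = Δv₁ + Δv₂ = 26310 m/s = 26.31 km/s.

Δv_total ≈ 26.3 km/s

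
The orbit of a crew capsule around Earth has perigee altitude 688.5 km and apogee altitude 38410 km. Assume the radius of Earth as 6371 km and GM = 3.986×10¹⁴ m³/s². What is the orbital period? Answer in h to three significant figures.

r_p = 6371 + 688.5 = 7059.5 km = 7.0595×10⁶ m.
r_a = 6371 + 38410 = 44781 km = 4.4781×10⁷ m.
Semi-major axis a = (r_p + r_a)/2 = (7059.5 + 44781)/2 = 25920 km = 2.592×10⁷ m.
By Kepler's third law T = 2π√(a³/μ) = 2π × 6.610×10³ = 4.153×10⁴ s.
= 11.54 h.

T ≈ 11.5 h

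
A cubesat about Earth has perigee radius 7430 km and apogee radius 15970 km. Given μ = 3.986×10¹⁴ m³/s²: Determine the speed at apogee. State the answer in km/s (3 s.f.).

v ≈ 3.98 km/s

Semi-major axis a = (r_p + r_a)/2 = 11700 km = 1.170×10⁷ m.
Vis-viva: v² = μ(2/r − 1/a) = 3.986×10¹⁴ × (1.252×10⁻⁷ − 8.547×10⁻⁸) = 1.585×10⁷ m²/s².
v = 3981 m/s = 3.981 km/s.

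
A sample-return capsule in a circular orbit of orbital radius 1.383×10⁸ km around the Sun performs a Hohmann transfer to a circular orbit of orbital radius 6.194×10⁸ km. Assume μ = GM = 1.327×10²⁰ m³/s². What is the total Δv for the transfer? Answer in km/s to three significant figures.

Δv_total ≈ 14.4 km/s

r₁ = 1.383×10⁸ km = 1.383×10¹¹ m.
r₂ = 6.194×10⁸ km = 6.194×10¹¹ m.
Transfer ellipse a_t = (r₁ + r₂)/2 = 3.788×10¹¹ m.
At r₁: circular v_c1 = √(μ/r₁) = 30980 m/s; transfer-perihelion v_p = √[μ(2/r₁ − 1/a_t)] = 39610 m/s.
Δv₁ = v_p − v_c1 = 8631 m/s.
At r₂: circular v_c2 = √(μ/r₂) = 14640 m/s; transfer-aphelion v_a = √[μ(2/r₂ − 1/a_t)] = 8844 m/s.
Δv₂ = v_c2 − v_a = 5793 m/s.
Total Δv = Δv₁ + Δv₂ = 14420 m/s = 14.42 km/s.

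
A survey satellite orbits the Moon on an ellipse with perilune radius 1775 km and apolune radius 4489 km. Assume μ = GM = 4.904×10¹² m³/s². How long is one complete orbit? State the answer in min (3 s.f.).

Semi-major axis a = (r_p + r_a)/2 = (1775.0 + 4489.0)/2 = 3132.0 km = 3.132×10⁶ m.
By Kepler's third law T = 2π√(a³/μ) = 2π × 2.503×10³ = 1.573×10⁴ s.
= 262.1 min.

T ≈ 262 min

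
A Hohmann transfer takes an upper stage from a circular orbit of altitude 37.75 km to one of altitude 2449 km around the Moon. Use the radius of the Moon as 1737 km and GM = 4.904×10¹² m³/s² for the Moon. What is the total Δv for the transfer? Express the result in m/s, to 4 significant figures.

Δv_total ≈ 554.9 m/s

r₁ = 1737 + 37.75 = 1774.8 km = 1.7748×10⁶ m.
r₂ = 1737 + 2449 = 4186.0 km = 4.1860×10⁶ m.
Transfer ellipse a_t = (r₁ + r₂)/2 = 2.980×10⁶ m.
At r₁: circular v_c1 = √(μ/r₁) = 1662 m/s; transfer-perilune v_p = √[μ(2/r₁ − 1/a_t)] = 1970 m/s.
Δv₁ = v_p − v_c1 = 307.7 m/s.
At r₂: circular v_c2 = √(μ/r₂) = 1082 m/s; transfer-apolune v_a = √[μ(2/r₂ − 1/a_t)] = 835.2 m/s.
Δv₂ = v_c2 − v_a = 247.1 m/s.
Total Δv = Δv₁ + Δv₂ = 554.9 m/s.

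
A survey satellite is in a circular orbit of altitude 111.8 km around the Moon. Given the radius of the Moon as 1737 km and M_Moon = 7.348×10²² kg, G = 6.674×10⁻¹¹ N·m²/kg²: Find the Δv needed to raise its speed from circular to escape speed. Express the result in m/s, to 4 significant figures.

μ = GM = 6.674×10⁻¹¹ × 7.348×10²² = 4.904×10¹² m³/s².
r = 1737 + 111.8 = 1848.8 km = 1.8488×10⁶ m.
Circular speed v_c = √(μ/r) = 1629 m/s.
Escape speed v_esc = √(2μ/r) = √2 × v_c = 2303 m/s.
Δv = v_esc − v_c = 674.6 m/s.

Δv ≈ 674.6 m/s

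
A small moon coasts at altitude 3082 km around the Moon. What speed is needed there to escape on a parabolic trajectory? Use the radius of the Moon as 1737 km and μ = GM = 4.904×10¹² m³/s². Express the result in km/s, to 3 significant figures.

v_esc ≈ 1.43 km/s

r = 1737 + 3082 = 4819.0 km = 4.8190×10⁶ m.
Escape speed v_esc = √(2μ/r) = √(2 × 4.904×10¹² / 4.819×10⁶) = √(2.035×10⁶) = 1427 m/s.
= 1.427 km/s.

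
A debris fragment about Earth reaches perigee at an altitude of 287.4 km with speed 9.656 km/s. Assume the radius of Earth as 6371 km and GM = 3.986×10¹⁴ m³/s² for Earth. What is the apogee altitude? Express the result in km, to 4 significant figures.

r_p = 6371 + 287.4 = 6658.4 km = 6.658×10⁶ m.
Specific energy ε = v²/2 − μ/r = -1.325×10⁷ J/kg, so a = −μ/(2ε) = 1.505×10⁷ m.
The apsides satisfy r_p + r_a = 2a, so the apogee radius is 2a − r_p = 2.344×10⁷ m = 23436 km.
Apogee altitude = 23436 − 6371 = 17065 km.

apogee altitude ≈ 17060 km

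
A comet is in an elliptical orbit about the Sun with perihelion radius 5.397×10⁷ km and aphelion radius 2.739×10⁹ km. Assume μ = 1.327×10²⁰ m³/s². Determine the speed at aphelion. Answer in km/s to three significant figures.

Semi-major axis a = (r_p + r_a)/2 = 1.3965×10⁹ km = 1.396×10¹² m.
Vis-viva: v² = μ(2/r − 1/a) = 1.327×10²⁰ × (7.302×10⁻¹³ − 7.161×10⁻¹³) = 1.872×10⁶ m²/s².
v = 1368 m/s = 1.368 km/s.

v ≈ 1.37 km/s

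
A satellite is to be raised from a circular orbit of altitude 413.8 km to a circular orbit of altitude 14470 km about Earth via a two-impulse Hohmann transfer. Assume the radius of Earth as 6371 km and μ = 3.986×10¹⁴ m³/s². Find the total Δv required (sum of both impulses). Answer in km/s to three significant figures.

r₁ = 6371 + 413.8 = 6784.8 km = 6.7848×10⁶ m.
r₂ = 6371 + 14470 = 20841 km = 2.0841×10⁷ m.
Transfer ellipse a_t = (r₁ + r₂)/2 = 1.381×10⁷ m.
At r₁: circular v_c1 = √(μ/r₁) = 7665 m/s; transfer-perigee v_p = √[μ(2/r₁ − 1/a_t)] = 9415 m/s.
Δv₁ = v_p − v_c1 = 1750 m/s.
At r₂: circular v_c2 = √(μ/r₂) = 4373 m/s; transfer-apogee v_a = √[μ(2/r₂ − 1/a_t)] = 3065 m/s.
Δv₂ = v_c2 − v_a = 1308 m/s.
Total Δv = Δv₁ + Δv₂ = 3058 m/s = 3.058 km/s.

Δv_total ≈ 3.06 km/s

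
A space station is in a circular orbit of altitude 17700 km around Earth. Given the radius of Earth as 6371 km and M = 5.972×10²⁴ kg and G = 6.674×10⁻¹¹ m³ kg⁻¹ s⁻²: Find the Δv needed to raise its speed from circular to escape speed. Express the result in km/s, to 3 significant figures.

μ = GM = 6.674×10⁻¹¹ × 5.972×10²⁴ = 3.986×10¹⁴ m³/s².
r = 6371 + 17700 = 24071 km = 2.4071×10⁷ m.
Circular speed v_c = √(μ/r) = 4069 m/s.
Escape speed v_esc = √(2μ/r) = √2 × v_c = 5755 m/s.
Δv = v_esc − v_c = 1686 m/s = 1.686 km/s.

Δv ≈ 1.69 km/s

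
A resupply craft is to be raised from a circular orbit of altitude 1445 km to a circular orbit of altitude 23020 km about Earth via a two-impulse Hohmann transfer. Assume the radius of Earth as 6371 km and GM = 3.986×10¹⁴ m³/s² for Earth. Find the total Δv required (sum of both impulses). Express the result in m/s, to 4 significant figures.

Δv_total ≈ 3130 m/s

r₁ = 6371 + 1445 = 7816.0 km = 7.8160×10⁶ m.
r₂ = 6371 + 23020 = 29391 km = 2.9391×10⁷ m.
Transfer ellipse a_t = (r₁ + r₂)/2 = 1.860×10⁷ m.
At r₁: circular v_c1 = √(μ/r₁) = 7141 m/s; transfer-perigee v_p = √[μ(2/r₁ − 1/a_t)] = 8976 m/s.
Δv₁ = v_p − v_c1 = 1835 m/s.
At r₂: circular v_c2 = √(μ/r₂) = 3683 m/s; transfer-apogee v_a = √[μ(2/r₂ − 1/a_t)] = 2387 m/s.
Δv₂ = v_c2 − v_a = 1296 m/s.
Total Δv = Δv₁ + Δv₂ = 3130 m/s.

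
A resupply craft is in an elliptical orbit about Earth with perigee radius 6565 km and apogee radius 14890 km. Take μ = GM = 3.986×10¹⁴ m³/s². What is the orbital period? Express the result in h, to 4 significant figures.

T ≈ 3.072 h

Semi-major axis a = (r_p + r_a)/2 = (6565.0 + 14890)/2 = 10728 km = 1.073×10⁷ m.
By Kepler's third law T = 2π√(a³/μ) = 2π × 1.760×10³ = 1.106×10⁴ s.
= 3.072 h.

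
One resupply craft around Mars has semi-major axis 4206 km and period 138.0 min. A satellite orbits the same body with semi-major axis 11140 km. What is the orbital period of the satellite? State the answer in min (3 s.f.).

Kepler's third law: T² ∝ a³, so T₂ = T₁ (a₂/a₁)^(3/2).
a₂/a₁ = 2.649, (a₂/a₁)^(3/2) = 4.310.
T₂ = 138.0 × 4.310 = 594.8 min.

T₂ ≈ 595 min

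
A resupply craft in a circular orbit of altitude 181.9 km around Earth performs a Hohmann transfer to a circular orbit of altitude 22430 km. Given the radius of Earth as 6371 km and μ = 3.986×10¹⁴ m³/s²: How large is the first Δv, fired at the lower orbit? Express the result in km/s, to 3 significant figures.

r₁ = 6371 + 181.9 = 6552.9 km = 6.5529×10⁶ m.
r₂ = 6371 + 22430 = 28801 km = 2.8801×10⁷ m.
Transfer ellipse a_t = (r₁ + r₂)/2 = 1.768×10⁷ m.
At r₁: circular v_c1 = √(μ/r₁) = 7799 m/s; transfer-perigee v_p = √[μ(2/r₁ − 1/a_t)] = 9955 m/s.
Δv₁ = v_p − v_c1 = 2156 m/s.
= 2.156 km/s.

Δv ≈ 2.16 km/s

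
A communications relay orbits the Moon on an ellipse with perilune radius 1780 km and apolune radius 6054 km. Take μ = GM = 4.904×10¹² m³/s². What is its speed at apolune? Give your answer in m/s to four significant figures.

v ≈ 606.7 m/s

Semi-major axis a = (r_p + r_a)/2 = 3917.0 km = 3.917×10⁶ m.
Vis-viva: v² = μ(2/r − 1/a) = 4.904×10¹² × (3.304×10⁻⁷ − 2.553×10⁻⁷) = 3.681×10⁵ m²/s².
v = 606.7 m/s.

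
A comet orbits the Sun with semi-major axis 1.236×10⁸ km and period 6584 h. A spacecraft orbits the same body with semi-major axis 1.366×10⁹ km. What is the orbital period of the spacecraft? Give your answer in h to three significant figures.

T₂ ≈ 2.42×10⁵ h

Kepler's third law: T² ∝ a³, so T₂ = T₁ (a₂/a₁)^(3/2).
a₂/a₁ = 11.05, (a₂/a₁)^(3/2) = 36.74.
T₂ = 6584 × 36.74 = 2.419×10⁵ h.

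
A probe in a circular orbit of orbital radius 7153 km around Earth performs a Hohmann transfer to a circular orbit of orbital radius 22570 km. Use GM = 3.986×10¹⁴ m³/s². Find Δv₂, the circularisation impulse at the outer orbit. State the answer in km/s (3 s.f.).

r₁ = 7153 km = 7.153×10⁶ m.
r₂ = 22570 km = 2.257×10⁷ m.
Transfer ellipse a_t = (r₁ + r₂)/2 = 1.486×10⁷ m.
At r₁: circular v_c1 = √(μ/r₁) = 7465 m/s; transfer-perigee v_p = √[μ(2/r₁ − 1/a_t)] = 9199 m/s.
At r₂: circular v_c2 = √(μ/r₂) = 4202 m/s; transfer-apogee v_a = √[μ(2/r₂ − 1/a_t)] = 2916 m/s.
Δv₂ = v_c2 − v_a = 1287 m/s.
= 1.287 km/s.

Δv ≈ 1.29 km/s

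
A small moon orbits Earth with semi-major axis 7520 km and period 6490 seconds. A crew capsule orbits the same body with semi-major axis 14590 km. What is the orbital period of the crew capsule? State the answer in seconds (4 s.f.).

Kepler's third law: T² ∝ a³, so T₂ = T₁ (a₂/a₁)^(3/2).
a₂/a₁ = 1.940, (a₂/a₁)^(3/2) = 2.702.
T₂ = 6490 × 2.702 = 17540 seconds.

T₂ ≈ 17540 seconds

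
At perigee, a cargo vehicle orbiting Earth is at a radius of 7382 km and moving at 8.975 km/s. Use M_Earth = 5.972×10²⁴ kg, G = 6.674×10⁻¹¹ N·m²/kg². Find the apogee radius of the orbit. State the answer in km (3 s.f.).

apogee radius ≈ 21700 km

μ = GM = 6.674×10⁻¹¹ × 5.972×10²⁴ = 3.986×10¹⁴ m³/s².
r_p = 7.382×10⁶ m.
Specific energy ε = v²/2 − μ/r = -1.372×10⁷ J/kg, so a = −μ/(2ε) = 1.453×10⁷ m.
The apsides satisfy r_p + r_a = 2a, so the apogee radius is 2a − r_p = 2.167×10⁷ m = 21675 km.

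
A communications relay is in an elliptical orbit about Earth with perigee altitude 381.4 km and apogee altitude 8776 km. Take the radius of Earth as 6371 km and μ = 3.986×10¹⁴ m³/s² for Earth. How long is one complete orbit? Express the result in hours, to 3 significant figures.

r_p = 6371 + 381.4 = 6752.4 km = 6.7524×10⁶ m.
r_a = 6371 + 8776 = 15147 km = 1.5147×10⁷ m.
Semi-major axis a = (r_p + r_a)/2 = (6752.4 + 15147)/2 = 10950 km = 1.095×10⁷ m.
By Kepler's third law T = 2π√(a³/μ) = 2π × 1.815×10³ = 1.140×10⁴ s.
= 3.167 hours.

T ≈ 3.17 hours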